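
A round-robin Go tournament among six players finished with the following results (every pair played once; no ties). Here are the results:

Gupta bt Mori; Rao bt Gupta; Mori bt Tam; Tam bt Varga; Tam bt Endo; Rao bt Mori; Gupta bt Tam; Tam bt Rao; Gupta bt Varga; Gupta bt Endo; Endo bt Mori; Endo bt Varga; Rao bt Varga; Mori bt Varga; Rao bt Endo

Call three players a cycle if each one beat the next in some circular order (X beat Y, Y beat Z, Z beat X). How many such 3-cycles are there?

Win totals: Rao 4, Tam 3, Gupta 4, Endo 2, Mori 2, Varga 0.
A player with w wins dominates both others in C(w,2) triples; summing gives 6 + 3 + 6 + 1 + 1 + 0 = 17 transitive triples.
Total triples C(6,3) = 20, so cyclic triples = 20 − 17 = 3.

3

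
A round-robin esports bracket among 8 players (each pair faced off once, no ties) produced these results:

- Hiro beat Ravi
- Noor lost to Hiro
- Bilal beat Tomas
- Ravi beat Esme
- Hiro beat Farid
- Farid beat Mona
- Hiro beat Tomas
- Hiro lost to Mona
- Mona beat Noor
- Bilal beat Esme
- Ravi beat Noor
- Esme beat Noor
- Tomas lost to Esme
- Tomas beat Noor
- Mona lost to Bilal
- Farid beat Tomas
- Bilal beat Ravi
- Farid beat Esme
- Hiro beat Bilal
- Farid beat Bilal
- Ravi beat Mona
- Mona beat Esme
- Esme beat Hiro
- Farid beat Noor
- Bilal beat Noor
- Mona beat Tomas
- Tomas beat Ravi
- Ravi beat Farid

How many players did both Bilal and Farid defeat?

Bilal beat: Ravi, Esme, Mona, Noor, Tomas.
Farid beat: Esme, Mona, Noor, Bilal, Tomas.
Both beat: Esme, Mona, Noor, Tomas — 4.

4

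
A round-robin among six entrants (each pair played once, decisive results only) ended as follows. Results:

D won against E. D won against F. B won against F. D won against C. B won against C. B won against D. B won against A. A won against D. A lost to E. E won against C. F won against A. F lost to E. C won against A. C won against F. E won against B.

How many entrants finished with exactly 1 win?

2

Win totals: A 1, B 4, C 2, D 3, E 4, F 1.
Exactly 1: A, F — 2 entrants.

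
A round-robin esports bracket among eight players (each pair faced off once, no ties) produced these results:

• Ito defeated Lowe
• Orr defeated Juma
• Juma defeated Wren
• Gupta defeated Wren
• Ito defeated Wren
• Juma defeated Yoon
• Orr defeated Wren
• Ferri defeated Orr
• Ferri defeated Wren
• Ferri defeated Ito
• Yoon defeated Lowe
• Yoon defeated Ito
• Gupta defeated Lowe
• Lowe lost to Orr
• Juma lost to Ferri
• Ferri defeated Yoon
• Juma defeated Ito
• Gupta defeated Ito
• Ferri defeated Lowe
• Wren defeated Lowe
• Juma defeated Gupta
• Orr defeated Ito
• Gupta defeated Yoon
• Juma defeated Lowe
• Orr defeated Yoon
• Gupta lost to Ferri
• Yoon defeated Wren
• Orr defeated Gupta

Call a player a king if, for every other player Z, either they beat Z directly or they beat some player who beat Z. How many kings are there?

Ito cannot reach Gupta, Juma, Orr, Yoon, Ferri in two steps.
Gupta cannot reach Juma, Orr, Ferri in two steps.
Lowe cannot reach Ito, Gupta, Juma, Orr, Wren, Yoon, Ferri in two steps.
Juma cannot reach Orr, Ferri in two steps.
Orr cannot reach Ferri in two steps.
Wren cannot reach Ito, Gupta, Juma, Orr, Yoon, Ferri in two steps.
Yoon cannot reach Gupta, Juma, Orr, Ferri in two steps.
Ferri reaches everyone (king).
Kings: Ferri — 1.

1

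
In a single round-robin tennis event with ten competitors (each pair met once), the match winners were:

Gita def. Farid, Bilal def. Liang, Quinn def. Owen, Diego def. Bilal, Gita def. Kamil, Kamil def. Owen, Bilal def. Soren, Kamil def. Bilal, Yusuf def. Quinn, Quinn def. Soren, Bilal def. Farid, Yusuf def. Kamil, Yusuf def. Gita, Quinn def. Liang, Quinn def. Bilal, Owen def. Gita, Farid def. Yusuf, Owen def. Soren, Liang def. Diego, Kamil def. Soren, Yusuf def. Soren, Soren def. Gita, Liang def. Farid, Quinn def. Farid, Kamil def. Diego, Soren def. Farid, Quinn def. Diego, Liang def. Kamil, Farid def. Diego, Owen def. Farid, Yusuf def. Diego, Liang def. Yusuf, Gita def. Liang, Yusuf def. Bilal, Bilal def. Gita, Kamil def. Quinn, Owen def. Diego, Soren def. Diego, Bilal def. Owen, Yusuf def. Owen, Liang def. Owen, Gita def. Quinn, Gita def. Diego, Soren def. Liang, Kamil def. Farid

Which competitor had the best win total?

Yusuf

Win totals: Yusuf 7, Liang 5, Farid 2, Owen 4, Bilal 5, Diego 1, Gita 5, Soren 4, Quinn 6, Kamil 6.
Yusuf leads with 7 wins (next highest: 6).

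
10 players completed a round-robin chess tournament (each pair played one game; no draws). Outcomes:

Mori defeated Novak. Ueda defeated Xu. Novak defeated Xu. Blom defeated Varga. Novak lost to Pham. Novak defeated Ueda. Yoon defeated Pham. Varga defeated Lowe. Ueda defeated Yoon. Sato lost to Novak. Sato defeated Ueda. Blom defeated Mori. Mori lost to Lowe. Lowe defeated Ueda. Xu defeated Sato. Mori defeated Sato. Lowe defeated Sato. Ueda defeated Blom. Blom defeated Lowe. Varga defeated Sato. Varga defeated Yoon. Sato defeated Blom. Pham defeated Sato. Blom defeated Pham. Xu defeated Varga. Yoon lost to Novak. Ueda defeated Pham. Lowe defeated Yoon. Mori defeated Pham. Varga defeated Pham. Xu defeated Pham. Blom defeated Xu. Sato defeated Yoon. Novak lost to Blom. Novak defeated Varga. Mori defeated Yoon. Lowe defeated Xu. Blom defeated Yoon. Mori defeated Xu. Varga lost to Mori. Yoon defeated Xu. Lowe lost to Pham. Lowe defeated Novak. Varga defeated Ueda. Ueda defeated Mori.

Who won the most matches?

Win totals: Yoon 2, Xu 3, Sato 3, Mori 6, Blom 7, Pham 3, Lowe 6, Varga 5, Novak 5, Ueda 5.
Blom leads with 7 wins (next highest: 6).

Blom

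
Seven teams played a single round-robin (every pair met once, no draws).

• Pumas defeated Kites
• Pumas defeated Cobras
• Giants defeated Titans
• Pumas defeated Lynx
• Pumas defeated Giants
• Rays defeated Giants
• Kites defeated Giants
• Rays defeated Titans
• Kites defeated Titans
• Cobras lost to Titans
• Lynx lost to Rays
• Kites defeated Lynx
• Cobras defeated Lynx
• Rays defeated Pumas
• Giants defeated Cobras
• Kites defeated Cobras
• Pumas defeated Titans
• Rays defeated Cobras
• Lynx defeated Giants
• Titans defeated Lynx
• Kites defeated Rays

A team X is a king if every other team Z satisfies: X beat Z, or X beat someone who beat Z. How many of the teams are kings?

3

Pumas reaches everyone (king).
Giants cannot reach Pumas, Kites, Rays in two steps.
Titans cannot reach Pumas, Kites, Rays in two steps.
Kites reaches everyone (king).
Lynx cannot reach Pumas, Kites, Rays in two steps.
Rays reaches everyone (king).
Cobras cannot reach Pumas, Titans, Kites, Rays in two steps.
Kings: Pumas, Kites, Rays — 3.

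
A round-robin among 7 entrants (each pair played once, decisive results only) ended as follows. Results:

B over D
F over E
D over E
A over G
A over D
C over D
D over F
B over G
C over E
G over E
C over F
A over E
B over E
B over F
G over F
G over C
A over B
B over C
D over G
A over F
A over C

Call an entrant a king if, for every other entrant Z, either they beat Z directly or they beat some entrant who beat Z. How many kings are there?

1

A reaches everyone (king).
B cannot reach A in two steps.
C cannot reach A, B in two steps.
D cannot reach A, B in two steps.
E cannot reach A, B, C, D, F, G in two steps.
F cannot reach A, B, C, D, G in two steps.
G cannot reach A, B in two steps.
Kings: A — 1.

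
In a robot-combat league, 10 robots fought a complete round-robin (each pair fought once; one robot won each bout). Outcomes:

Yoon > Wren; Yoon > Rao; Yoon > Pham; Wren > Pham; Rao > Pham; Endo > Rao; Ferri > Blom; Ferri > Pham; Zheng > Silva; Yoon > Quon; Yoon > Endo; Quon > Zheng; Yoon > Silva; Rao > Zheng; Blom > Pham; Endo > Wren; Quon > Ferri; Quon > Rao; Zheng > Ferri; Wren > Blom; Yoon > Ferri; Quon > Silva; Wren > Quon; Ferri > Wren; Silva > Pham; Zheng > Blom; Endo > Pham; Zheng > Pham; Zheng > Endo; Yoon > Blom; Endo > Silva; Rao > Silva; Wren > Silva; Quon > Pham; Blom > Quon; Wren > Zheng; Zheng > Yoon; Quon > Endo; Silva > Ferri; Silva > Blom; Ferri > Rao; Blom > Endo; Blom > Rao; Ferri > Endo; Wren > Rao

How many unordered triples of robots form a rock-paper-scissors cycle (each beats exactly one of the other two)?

19

Win totals: Yoon 8, Zheng 6, Rao 3, Wren 6, Ferri 5, Blom 4, Endo 4, Pham 0, Silva 3, Quon 6.
A robot with w wins dominates both others in C(w,2) triples; summing gives 28 + 15 + 3 + 15 + 10 + 6 + 6 + 0 + 3 + 15 = 101 transitive triples.
Total triples C(10,3) = 120, so cyclic triples = 120 − 101 = 19.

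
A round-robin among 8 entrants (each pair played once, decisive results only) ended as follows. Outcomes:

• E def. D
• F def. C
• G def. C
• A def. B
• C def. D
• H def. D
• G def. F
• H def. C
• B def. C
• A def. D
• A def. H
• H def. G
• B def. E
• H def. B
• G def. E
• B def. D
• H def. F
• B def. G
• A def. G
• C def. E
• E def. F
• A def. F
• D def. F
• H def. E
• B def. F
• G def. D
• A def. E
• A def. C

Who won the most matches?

Win totals: A 7, B 5, C 2, D 1, E 2, F 1, G 4, H 6.
A leads with 7 wins (next highest: 6).

A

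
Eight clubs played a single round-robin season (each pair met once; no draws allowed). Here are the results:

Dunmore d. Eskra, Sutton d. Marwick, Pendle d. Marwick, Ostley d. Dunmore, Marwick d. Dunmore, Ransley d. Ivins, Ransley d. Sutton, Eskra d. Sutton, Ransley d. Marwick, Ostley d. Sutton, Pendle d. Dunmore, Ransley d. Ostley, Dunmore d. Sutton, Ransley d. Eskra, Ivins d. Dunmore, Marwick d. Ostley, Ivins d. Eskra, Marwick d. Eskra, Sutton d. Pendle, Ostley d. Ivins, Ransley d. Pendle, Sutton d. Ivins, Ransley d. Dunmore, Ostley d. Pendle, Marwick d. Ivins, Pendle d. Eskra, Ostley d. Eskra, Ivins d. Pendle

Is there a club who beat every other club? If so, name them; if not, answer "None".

Ransley has 7 wins out of 7 opponents — a perfect record.

Ransley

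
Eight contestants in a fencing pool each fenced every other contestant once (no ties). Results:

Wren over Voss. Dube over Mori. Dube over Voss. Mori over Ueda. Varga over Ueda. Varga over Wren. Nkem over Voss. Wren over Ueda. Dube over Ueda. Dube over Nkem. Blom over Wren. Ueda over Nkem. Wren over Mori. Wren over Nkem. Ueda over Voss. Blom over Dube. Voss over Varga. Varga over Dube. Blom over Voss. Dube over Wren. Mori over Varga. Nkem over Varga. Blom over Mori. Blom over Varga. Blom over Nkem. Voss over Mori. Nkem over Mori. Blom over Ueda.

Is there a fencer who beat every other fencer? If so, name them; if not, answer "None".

Blom has 7 wins out of 7 opponents — a perfect record.

Blom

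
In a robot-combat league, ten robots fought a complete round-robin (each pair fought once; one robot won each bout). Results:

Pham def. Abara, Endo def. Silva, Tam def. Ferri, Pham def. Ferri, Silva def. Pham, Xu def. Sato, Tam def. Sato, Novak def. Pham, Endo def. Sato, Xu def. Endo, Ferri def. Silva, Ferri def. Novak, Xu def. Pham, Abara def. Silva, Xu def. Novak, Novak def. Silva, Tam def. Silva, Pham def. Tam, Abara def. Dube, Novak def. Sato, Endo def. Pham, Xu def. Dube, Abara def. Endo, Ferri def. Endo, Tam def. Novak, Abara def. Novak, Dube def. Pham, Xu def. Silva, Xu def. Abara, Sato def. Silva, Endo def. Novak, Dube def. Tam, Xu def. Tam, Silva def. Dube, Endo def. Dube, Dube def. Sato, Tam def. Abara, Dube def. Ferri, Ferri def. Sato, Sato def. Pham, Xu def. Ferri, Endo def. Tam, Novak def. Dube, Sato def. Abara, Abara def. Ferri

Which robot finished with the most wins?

Win totals: Endo 6, Ferri 4, Tam 5, Novak 4, Pham 3, Xu 9, Sato 3, Dube 4, Abara 5, Silva 2.
Xu leads with 9 wins (next highest: 6).

Xu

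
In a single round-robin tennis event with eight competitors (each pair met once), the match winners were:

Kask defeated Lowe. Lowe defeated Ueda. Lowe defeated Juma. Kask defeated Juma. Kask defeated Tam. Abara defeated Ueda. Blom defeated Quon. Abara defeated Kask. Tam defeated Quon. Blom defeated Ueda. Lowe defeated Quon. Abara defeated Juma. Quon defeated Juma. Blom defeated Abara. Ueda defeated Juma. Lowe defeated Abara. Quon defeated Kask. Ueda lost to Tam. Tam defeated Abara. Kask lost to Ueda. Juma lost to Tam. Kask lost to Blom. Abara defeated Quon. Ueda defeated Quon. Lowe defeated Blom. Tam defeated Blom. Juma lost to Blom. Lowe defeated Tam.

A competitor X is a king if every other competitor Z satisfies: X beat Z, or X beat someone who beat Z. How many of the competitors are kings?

3

Kask reaches everyone (king).
Blom reaches everyone (king).
Lowe reaches everyone (king).
Tam cannot reach Lowe in two steps.
Abara cannot reach Blom in two steps.
Ueda cannot reach Blom, Abara in two steps.
Juma cannot reach Kask, Blom, Lowe, Tam, Abara, Ueda, Quon in two steps.
Quon cannot reach Blom, Abara, Ueda in two steps.
Kings: Kask, Blom, Lowe — 3.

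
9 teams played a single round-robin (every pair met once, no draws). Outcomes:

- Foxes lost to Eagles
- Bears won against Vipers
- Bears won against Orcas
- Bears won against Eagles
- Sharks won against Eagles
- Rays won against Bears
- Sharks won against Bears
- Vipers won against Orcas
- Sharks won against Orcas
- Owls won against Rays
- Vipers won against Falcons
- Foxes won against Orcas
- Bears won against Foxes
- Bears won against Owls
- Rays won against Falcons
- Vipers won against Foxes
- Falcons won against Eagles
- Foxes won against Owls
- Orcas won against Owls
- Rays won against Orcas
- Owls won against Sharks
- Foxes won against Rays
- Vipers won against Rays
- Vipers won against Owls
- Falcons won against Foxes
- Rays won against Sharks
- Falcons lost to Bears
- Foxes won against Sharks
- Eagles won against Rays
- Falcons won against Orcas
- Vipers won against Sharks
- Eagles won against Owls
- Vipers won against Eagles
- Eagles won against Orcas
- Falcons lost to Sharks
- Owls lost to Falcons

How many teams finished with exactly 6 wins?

1

Win totals: Sharks 4, Owls 2, Orcas 1, Vipers 7, Eagles 4, Rays 4, Bears 6, Foxes 4, Falcons 4.
Exactly 6: Bears — 1 team.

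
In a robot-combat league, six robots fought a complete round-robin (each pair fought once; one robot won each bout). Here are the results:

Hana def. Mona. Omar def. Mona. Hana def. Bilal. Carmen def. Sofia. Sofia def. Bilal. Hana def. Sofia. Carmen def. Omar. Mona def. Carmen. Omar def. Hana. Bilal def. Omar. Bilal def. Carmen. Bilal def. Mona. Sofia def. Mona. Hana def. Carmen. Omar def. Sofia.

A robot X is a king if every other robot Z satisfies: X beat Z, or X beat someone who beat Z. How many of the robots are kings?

Sofia cannot reach Hana in two steps.
Omar reaches everyone (king).
Carmen reaches everyone (king).
Hana reaches everyone (king).
Bilal reaches everyone (king).
Mona cannot reach Hana, Bilal in two steps.
Kings: Omar, Carmen, Hana, Bilal — 4.

4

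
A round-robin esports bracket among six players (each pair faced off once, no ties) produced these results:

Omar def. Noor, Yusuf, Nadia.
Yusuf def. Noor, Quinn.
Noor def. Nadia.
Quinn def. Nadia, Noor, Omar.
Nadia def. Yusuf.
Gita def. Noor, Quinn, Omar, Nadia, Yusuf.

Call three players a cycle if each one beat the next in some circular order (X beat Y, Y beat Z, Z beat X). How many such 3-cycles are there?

3

Of the C(6,3) = 20 triples, the cyclic ones are: {Quinn, Nadia, Yusuf}; {Quinn, Yusuf, Omar}; {Noor, Nadia, Yusuf}.
That is 3.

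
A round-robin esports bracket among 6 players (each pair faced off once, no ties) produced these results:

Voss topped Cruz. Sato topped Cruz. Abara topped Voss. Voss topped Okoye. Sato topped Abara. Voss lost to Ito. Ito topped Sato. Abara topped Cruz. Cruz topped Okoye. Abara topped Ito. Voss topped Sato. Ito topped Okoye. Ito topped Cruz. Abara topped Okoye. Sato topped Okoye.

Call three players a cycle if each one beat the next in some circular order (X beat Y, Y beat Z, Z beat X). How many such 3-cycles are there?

2

Of the C(6,3) = 20 triples, the cyclic ones are: {Ito, Abara, Sato}; {Abara, Sato, Voss}.
That is 2.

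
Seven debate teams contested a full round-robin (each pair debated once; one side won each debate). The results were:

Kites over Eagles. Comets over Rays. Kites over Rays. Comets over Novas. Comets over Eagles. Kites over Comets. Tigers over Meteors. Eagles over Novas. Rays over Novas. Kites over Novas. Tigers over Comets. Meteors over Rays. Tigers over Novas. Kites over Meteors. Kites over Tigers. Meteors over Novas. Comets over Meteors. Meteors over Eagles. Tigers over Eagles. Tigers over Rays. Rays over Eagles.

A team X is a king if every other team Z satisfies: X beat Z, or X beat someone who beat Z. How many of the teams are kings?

1

Novas cannot reach Comets, Tigers, Meteors, Rays, Eagles, Kites in two steps.
Comets cannot reach Tigers, Kites in two steps.
Tigers cannot reach Kites in two steps.
Meteors cannot reach Comets, Tigers, Kites in two steps.
Rays cannot reach Comets, Tigers, Meteors, Kites in two steps.
Eagles cannot reach Comets, Tigers, Meteors, Rays, Kites in two steps.
Kites reaches everyone (king).
Kings: Kites — 1.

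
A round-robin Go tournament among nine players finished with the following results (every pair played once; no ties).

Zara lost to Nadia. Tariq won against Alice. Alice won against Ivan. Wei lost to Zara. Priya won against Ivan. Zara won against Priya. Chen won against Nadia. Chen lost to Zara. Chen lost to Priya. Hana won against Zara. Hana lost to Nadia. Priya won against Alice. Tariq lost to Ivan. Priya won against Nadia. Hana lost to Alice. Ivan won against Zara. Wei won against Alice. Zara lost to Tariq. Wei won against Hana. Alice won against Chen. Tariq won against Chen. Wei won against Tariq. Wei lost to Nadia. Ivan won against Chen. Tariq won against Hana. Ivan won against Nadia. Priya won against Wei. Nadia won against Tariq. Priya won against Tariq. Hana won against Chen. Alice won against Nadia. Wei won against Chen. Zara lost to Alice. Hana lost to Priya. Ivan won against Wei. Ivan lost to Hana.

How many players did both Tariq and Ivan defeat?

Tariq beat: Zara, Hana, Chen, Alice.
Ivan beat: Zara, Nadia, Chen, Wei, Tariq.
Both beat: Zara, Chen — 2.

2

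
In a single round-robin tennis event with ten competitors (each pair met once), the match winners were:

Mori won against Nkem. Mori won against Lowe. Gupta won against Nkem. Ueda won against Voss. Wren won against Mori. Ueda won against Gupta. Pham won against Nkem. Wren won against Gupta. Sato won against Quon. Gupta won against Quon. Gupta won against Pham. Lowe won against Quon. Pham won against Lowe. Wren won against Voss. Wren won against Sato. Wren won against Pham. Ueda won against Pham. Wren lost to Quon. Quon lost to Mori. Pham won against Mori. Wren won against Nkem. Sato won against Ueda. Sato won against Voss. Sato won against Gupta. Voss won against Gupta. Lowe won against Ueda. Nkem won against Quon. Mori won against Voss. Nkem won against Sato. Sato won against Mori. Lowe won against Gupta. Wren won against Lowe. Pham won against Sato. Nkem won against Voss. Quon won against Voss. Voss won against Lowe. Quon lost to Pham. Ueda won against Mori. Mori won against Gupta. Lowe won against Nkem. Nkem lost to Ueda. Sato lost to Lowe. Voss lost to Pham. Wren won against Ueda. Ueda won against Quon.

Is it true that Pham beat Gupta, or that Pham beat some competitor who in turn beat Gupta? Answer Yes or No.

Pham did not beat Gupta directly.
Pham beat Quon, Voss, Nkem, Lowe, Sato, Mori. Of those, Voss beat Gupta.

Yes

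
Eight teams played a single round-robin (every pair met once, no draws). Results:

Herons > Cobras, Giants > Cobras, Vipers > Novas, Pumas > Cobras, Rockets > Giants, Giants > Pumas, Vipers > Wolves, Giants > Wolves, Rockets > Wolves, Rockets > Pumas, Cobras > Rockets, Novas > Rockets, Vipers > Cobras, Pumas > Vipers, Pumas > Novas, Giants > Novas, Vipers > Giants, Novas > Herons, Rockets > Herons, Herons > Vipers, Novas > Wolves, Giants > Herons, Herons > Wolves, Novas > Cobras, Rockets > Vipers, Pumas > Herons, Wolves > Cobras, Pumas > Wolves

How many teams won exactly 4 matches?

Win totals: Pumas 5, Herons 3, Giants 5, Wolves 1, Vipers 4, Rockets 5, Novas 4, Cobras 1.
Exactly 4: Vipers, Novas — 2 teams.

2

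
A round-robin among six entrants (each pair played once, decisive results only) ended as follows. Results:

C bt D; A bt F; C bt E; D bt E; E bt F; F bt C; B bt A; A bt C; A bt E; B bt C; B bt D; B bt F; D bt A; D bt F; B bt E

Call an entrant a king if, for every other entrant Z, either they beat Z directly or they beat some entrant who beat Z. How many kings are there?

A cannot reach B in two steps.
B reaches everyone (king).
C cannot reach B in two steps.
D cannot reach B in two steps.
E cannot reach A, B, D in two steps.
F cannot reach A, B in two steps.
Kings: B — 1.

1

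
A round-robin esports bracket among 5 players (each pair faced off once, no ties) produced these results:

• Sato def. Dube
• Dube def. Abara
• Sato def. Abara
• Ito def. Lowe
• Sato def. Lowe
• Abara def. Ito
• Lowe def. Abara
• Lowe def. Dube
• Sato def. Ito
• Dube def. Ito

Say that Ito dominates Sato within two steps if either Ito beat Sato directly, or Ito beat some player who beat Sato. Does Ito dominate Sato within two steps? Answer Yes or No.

No

Ito did not beat Sato directly.
Ito beat Lowe, but each of them lost to Sato. No two-step path.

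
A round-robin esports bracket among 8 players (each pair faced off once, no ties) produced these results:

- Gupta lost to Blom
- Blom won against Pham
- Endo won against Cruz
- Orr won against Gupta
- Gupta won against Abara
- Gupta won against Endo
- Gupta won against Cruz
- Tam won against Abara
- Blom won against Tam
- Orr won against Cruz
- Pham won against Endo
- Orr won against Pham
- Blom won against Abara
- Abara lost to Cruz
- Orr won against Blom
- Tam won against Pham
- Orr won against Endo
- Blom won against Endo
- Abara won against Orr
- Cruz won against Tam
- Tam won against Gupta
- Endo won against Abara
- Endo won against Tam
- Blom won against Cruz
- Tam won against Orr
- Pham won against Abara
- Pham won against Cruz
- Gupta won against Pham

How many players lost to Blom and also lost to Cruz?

2

Blom beat: Pham, Abara, Gupta, Endo, Cruz, Tam.
Cruz beat: Abara, Tam.
Both beat: Abara, Tam — 2.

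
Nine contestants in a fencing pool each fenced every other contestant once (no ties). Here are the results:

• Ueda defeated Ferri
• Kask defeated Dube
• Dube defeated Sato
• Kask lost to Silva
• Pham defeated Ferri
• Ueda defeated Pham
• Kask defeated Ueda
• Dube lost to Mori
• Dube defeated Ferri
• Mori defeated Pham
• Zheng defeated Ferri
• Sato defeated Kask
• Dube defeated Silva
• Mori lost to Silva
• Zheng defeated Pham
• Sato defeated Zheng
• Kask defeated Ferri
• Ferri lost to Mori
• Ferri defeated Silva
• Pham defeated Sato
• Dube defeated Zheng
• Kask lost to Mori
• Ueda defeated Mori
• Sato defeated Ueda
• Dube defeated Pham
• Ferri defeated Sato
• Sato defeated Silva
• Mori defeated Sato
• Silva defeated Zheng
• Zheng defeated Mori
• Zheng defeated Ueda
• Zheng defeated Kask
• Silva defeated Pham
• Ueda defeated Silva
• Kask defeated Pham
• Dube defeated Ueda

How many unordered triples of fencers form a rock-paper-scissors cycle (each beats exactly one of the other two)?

23

Win totals: Kask 4, Sato 4, Silva 4, Ferri 2, Mori 5, Ueda 4, Dube 6, Zheng 5, Pham 2.
A fencer with w wins dominates both others in C(w,2) triples; summing gives 6 + 6 + 6 + 1 + 10 + 6 + 15 + 10 + 1 = 61 transitive triples.
Total triples C(9,3) = 84, so cyclic triples = 84 − 61 = 23.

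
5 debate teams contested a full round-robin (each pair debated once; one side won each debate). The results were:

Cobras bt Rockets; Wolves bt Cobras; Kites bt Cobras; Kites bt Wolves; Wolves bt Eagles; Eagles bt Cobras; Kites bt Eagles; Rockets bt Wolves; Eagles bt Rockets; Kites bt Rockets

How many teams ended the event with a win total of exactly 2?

Win totals: Wolves 2, Kites 4, Eagles 2, Rockets 1, Cobras 1.
Exactly 2: Wolves, Eagles — 2 teams.

2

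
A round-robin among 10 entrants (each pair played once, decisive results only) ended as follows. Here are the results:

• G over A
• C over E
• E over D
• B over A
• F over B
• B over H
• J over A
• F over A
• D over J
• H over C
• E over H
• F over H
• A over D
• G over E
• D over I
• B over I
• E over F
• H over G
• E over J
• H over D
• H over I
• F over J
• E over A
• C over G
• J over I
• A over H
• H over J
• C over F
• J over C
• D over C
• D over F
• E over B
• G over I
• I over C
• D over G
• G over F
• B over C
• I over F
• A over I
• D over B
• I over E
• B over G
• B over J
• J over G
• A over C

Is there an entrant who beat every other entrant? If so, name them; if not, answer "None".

None

Highest win total is E with 6 (out of 9 possible).
E lost to C, G, I, so no entrant went undefeated.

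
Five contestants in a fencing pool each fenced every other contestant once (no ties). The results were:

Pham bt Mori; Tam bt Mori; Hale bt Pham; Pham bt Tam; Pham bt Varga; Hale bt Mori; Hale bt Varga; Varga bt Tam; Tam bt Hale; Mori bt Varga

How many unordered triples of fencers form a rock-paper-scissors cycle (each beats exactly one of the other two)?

3

Of the C(5,3) = 10 triples, the cyclic ones are: {Pham, Tam, Hale}; {Tam, Hale, Varga}; {Tam, Mori, Varga}.
That is 3.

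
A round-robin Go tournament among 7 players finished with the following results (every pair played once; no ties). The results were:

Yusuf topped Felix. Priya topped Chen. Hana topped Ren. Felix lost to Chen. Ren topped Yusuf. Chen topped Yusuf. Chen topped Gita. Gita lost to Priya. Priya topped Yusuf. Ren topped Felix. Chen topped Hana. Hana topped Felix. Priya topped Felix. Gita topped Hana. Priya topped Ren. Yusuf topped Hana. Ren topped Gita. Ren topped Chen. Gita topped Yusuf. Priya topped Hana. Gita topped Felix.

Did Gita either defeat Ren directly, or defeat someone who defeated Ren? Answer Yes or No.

Yes

Gita did not beat Ren directly.
Gita beat Yusuf, Hana, Felix. Of those, Hana beat Ren.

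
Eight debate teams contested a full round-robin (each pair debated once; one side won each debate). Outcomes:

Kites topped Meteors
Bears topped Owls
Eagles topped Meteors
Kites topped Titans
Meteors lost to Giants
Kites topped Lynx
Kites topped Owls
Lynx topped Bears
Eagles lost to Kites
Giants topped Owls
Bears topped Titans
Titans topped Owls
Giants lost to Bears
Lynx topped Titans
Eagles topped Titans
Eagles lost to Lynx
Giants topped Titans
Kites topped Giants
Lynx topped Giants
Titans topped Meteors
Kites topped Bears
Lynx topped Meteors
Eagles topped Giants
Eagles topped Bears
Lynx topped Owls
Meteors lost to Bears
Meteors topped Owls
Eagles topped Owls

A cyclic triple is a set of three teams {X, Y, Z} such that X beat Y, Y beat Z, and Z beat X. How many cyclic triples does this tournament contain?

Win totals: Meteors 1, Owls 0, Bears 4, Eagles 5, Kites 7, Titans 2, Lynx 6, Giants 3.
A team with w wins dominates both others in C(w,2) triples; summing gives 0 + 0 + 6 + 10 + 21 + 1 + 15 + 3 = 56 transitive triples.
Total triples C(8,3) = 56, so cyclic triples = 56 − 56 = 0.

0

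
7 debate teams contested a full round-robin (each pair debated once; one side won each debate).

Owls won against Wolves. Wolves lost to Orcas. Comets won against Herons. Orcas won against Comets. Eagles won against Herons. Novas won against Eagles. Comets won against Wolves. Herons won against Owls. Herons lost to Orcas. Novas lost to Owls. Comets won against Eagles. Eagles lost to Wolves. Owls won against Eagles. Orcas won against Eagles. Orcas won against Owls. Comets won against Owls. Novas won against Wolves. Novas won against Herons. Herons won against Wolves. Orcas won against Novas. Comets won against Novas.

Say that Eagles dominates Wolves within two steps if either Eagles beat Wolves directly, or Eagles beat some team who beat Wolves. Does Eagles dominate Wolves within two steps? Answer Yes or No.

Yes

Eagles did not beat Wolves directly.
Eagles beat Herons. Of those, Herons beat Wolves.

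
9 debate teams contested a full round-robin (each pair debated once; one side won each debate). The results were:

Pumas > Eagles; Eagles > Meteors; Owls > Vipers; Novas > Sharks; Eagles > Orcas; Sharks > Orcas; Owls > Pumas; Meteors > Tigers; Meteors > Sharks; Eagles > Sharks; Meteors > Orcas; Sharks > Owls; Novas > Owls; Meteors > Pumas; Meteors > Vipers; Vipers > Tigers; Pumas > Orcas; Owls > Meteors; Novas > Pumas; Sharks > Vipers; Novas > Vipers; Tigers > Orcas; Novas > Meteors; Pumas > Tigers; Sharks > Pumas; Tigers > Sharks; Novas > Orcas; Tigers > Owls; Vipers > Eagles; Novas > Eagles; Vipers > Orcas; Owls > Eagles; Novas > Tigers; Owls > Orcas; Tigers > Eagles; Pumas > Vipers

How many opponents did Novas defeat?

Novas' results: beat Sharks, Vipers, Orcas, Meteors, Tigers, Owls, Eagles, Pumas; lost to no one.
That is 8 wins.

8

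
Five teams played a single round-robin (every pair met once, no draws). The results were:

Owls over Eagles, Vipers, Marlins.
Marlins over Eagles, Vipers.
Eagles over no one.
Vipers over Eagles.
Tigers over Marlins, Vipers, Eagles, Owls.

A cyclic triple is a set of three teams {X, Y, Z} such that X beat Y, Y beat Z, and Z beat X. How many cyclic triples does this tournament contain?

Of the C(5,3) = 10 triples, the cyclic ones are: none.
That is 0.

0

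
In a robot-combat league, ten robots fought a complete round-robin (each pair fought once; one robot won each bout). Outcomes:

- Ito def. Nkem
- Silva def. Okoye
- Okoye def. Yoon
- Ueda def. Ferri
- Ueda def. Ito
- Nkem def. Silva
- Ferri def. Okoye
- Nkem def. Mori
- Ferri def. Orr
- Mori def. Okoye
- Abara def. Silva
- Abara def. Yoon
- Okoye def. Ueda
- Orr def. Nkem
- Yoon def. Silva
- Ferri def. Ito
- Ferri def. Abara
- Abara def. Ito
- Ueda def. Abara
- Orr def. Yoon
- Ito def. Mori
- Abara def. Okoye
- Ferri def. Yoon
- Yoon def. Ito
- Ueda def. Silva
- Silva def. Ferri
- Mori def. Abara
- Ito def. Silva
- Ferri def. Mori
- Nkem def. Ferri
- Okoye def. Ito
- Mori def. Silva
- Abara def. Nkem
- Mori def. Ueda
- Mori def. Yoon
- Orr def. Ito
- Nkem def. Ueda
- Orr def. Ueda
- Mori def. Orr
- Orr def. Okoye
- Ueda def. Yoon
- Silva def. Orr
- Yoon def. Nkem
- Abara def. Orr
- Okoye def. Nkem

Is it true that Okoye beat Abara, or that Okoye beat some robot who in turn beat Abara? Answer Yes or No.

Okoye did not beat Abara directly.
Okoye beat Nkem, Ito, Yoon, Ueda. Of those, Ueda beat Abara.

Yes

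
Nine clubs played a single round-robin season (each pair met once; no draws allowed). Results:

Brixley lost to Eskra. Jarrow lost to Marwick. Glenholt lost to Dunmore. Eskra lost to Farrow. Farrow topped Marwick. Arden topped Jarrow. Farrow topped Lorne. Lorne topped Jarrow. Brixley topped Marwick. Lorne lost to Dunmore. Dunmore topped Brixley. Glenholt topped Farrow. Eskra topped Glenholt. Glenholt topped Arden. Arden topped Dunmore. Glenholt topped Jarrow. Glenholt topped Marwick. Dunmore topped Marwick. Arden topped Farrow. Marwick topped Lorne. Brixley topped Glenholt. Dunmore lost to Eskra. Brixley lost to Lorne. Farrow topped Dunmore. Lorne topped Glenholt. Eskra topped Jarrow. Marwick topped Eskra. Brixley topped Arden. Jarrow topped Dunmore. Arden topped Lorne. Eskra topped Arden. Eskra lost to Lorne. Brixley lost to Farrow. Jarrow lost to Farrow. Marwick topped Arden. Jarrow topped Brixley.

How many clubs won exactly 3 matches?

1

Win totals: Dunmore 4, Glenholt 4, Farrow 6, Jarrow 2, Lorne 4, Brixley 3, Eskra 5, Arden 4, Marwick 4.
Exactly 3: Brixley — 1 club.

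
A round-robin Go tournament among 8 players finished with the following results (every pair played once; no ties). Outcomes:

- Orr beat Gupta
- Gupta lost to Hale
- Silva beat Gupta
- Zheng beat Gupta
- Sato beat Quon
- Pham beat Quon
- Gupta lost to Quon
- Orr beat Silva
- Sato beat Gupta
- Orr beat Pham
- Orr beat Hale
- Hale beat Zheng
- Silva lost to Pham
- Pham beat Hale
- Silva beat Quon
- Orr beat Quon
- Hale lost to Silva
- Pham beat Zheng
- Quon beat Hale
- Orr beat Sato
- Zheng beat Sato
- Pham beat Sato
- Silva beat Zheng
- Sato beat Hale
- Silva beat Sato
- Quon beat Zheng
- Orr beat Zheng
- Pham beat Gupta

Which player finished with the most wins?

Orr

Win totals: Orr 7, Silva 5, Zheng 2, Gupta 0, Quon 3, Sato 3, Pham 6, Hale 2.
Orr leads with 7 wins (next highest: 6).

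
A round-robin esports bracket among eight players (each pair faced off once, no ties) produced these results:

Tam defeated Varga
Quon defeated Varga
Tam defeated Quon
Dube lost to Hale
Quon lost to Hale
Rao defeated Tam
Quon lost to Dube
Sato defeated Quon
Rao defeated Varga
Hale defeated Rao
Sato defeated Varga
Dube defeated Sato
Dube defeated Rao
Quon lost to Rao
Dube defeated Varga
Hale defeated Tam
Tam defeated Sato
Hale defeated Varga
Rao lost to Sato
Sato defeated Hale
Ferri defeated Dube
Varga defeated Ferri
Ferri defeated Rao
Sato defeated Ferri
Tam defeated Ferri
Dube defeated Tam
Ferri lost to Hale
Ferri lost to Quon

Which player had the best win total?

Hale

Win totals: Dube 5, Ferri 2, Quon 2, Tam 4, Sato 5, Rao 3, Hale 6, Varga 1.
Hale leads with 6 wins (next highest: 5).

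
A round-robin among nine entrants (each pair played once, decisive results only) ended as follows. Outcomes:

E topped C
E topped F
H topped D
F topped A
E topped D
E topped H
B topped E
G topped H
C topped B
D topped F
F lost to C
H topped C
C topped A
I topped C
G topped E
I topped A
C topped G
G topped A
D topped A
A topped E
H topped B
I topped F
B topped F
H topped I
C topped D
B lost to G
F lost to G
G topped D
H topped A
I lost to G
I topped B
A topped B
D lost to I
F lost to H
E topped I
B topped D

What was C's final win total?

C's results: beat A, B, D, F, G; lost to E, H, I.
That is 5 wins.

5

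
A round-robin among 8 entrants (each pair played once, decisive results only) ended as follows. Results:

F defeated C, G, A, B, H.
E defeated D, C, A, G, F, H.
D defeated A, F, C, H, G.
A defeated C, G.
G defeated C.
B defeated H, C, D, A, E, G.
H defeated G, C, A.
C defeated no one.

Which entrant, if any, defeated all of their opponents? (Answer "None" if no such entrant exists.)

None

Highest win total is E with 6 (out of 7 possible).
E lost to B, so no entrant went undefeated.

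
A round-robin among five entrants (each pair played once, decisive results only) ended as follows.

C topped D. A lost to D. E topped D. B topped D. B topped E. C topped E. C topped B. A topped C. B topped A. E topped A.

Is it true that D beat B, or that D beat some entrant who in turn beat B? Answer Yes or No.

No

D did not beat B directly.
D beat A, but each of them lost to B. No two-step path.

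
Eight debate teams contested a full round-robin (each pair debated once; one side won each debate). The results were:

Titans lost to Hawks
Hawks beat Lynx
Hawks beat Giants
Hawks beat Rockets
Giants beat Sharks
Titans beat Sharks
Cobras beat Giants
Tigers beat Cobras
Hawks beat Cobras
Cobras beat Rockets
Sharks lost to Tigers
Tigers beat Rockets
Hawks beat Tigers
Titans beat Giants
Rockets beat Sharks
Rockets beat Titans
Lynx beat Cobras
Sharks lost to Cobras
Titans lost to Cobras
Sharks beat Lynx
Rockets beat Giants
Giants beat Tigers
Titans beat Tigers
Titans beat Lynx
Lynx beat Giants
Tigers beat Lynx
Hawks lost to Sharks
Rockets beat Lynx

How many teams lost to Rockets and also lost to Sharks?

Rockets beat: Giants, Sharks, Lynx, Titans.
Sharks beat: Hawks, Lynx.
Both beat: Lynx — 1.

1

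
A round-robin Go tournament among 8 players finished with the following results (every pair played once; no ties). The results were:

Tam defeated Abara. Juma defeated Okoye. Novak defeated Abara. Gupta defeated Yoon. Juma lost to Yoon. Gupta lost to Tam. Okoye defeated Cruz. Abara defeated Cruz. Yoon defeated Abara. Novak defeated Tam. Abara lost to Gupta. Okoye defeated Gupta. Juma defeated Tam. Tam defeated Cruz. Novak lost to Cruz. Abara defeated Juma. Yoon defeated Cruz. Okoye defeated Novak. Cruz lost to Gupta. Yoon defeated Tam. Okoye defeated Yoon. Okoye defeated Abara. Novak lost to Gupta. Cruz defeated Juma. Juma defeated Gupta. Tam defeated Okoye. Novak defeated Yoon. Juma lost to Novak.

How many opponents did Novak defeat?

4

Novak's results: beat Juma, Yoon, Tam, Abara; lost to Gupta, Okoye, Cruz.
That is 4 wins.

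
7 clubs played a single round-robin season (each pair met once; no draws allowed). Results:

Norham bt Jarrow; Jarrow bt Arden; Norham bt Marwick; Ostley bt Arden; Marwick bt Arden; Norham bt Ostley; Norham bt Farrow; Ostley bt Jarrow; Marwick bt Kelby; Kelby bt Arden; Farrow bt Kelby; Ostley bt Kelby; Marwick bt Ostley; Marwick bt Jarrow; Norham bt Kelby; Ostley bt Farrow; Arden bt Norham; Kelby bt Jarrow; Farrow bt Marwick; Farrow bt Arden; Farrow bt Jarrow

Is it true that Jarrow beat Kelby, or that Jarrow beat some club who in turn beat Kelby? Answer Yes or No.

No

Jarrow did not beat Kelby directly.
Jarrow beat Arden, but each of them lost to Kelby. No two-step path.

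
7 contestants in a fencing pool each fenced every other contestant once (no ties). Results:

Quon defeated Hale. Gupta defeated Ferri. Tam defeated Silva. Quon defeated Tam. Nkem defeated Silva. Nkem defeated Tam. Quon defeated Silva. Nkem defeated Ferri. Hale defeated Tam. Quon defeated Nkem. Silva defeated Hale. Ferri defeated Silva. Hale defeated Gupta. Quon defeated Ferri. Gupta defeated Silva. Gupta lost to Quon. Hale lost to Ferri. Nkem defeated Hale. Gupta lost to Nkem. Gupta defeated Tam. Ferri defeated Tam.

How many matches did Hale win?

Hale's results: beat Gupta, Tam; lost to Nkem, Quon, Silva, Ferri.
That is 2 wins.

2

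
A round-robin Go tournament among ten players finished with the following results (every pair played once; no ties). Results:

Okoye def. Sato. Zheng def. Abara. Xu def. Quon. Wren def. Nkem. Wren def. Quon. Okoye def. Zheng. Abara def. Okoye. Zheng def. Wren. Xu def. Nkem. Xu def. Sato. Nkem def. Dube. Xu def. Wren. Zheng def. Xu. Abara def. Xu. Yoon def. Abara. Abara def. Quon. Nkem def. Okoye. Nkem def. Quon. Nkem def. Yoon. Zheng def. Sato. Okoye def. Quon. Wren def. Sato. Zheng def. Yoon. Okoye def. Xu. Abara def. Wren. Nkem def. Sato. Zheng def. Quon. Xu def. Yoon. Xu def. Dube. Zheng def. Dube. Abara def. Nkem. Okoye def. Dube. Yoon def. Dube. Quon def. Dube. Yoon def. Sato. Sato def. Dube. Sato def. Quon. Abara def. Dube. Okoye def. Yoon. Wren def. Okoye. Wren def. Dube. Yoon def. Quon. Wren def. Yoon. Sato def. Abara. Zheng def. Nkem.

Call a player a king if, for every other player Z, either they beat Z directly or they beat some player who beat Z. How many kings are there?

4

Okoye reaches everyone (king).
Wren reaches everyone (king).
Sato cannot reach Yoon, Zheng in two steps.
Nkem cannot reach Wren in two steps.
Dube cannot reach Okoye, Wren, Sato, Nkem, Yoon, Xu, Abara, Zheng, Quon in two steps.
Yoon cannot reach Zheng in two steps.
Xu cannot reach Zheng in two steps.
Abara reaches everyone (king).
Zheng reaches everyone (king).
Quon cannot reach Okoye, Wren, Sato, Nkem, Yoon, Xu, Abara, Zheng in two steps.
Kings: Okoye, Wren, Abara, Zheng — 4.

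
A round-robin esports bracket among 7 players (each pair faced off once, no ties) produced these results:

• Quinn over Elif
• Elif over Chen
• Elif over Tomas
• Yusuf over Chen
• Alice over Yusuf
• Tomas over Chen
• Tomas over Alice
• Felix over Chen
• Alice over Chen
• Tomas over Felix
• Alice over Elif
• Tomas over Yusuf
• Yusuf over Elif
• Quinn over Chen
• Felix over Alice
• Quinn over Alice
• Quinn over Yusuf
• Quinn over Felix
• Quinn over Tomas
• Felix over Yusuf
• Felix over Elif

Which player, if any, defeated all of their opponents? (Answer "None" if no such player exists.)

Quinn has 6 wins out of 6 opponents — a perfect record.

Quinn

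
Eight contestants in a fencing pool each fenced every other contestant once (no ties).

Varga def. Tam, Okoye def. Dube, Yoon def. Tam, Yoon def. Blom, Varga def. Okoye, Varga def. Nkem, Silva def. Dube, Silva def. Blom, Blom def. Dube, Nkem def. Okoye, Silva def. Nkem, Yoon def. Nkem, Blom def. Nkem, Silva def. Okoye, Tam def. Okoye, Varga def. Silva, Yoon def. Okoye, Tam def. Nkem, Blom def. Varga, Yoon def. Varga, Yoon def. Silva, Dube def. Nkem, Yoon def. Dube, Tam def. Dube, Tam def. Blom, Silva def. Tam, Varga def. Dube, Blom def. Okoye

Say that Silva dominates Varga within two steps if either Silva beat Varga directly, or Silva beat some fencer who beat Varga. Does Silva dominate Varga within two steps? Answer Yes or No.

Yes

Silva did not beat Varga directly.
Silva beat Tam, Nkem, Dube, Okoye, Blom. Of those, Blom beat Varga.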